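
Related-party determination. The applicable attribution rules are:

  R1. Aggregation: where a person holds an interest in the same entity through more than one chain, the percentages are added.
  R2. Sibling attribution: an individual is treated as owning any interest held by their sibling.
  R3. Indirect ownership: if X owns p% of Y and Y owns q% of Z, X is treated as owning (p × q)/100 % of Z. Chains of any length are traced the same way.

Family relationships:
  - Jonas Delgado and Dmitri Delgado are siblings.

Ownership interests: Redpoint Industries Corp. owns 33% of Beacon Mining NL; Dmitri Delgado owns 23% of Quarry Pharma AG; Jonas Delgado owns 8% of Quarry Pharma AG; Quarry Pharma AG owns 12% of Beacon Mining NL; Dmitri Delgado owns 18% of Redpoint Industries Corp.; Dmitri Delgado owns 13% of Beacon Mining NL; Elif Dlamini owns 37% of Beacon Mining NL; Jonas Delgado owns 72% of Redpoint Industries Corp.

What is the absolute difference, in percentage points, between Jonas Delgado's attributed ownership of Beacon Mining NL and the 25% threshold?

21.42

By sibling attribution (R2), Jonas Delgado is treated as also owning Dmitri Delgado's interest in Redpoint Industries Corp, giving 72% + 18% = 90%.
By sibling attribution (R2), Jonas Delgado is treated as also owning Dmitri Delgado's interest in Quarry Pharma AG, giving 8% + 23% = 31%.
By sibling attribution (R2), Jonas Delgado is treated as owning Dmitri Delgado's 13% interest in Beacon Mining NL.
Chain via Redpoint Industries Corp. (R3): 90% × 33% = 29.7% of Beacon Mining NL.
Chain via Quarry Pharma AG (R3): 31% × 12% = 3.72% of Beacon Mining NL.
Direct interest in Beacon Mining NL: 13%.
Aggregating (R1): 29.7% + 3.72% + 13% = 46.42%.
46.42% exceeds the 25% threshold by 21.42 percentage points.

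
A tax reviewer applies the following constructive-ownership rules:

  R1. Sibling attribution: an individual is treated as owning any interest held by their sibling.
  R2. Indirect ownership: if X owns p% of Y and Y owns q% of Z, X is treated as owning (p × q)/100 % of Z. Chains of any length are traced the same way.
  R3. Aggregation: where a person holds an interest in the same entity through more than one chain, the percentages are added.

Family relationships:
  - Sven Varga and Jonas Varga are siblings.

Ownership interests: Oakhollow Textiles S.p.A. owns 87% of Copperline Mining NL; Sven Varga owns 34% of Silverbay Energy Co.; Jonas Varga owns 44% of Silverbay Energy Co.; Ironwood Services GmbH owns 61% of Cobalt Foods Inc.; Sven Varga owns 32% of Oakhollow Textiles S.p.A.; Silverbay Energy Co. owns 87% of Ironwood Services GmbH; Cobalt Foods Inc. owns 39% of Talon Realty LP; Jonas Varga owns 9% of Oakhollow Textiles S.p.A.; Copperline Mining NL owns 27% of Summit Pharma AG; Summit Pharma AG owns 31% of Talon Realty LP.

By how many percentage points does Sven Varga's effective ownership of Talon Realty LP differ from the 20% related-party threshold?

By sibling attribution (R1), Sven Varga is treated as also owning Jonas Varga's interest in Oakhollow Textiles S.p.A, giving 32% + 9% = 41%.
By sibling attribution (R1), Sven Varga is treated as also owning Jonas Varga's interest in Silverbay Energy Co, giving 34% + 44% = 78%.
Chain via Oakhollow Textiles S.p.A. → Copperline Mining NL → Summit Pharma AG (R2): 41% × 87% × 27% × 31% = 2.985579% of Talon Realty LP.
Chain via Silverbay Energy Co. → Ironwood Services GmbH → Cobalt Foods Inc. (R2): 78% × 87% × 61% × 39% = 16.143894% of Talon Realty LP.
Aggregating (R3): 2.985579% + 16.143894% = 19.129473%.
19.129473% falls short of the 20% threshold by 0.870527 percentage points.

0.870527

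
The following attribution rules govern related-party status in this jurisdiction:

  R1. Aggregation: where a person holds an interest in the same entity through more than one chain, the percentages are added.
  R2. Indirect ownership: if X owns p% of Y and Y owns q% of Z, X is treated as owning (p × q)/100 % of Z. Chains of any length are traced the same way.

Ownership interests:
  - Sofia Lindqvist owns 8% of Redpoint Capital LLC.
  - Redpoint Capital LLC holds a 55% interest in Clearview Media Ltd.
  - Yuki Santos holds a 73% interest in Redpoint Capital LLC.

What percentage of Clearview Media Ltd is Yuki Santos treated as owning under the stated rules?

40.15%

Chain via Redpoint Capital LLC (R2): 73% × 55% = 40.15% of Clearview Media Ltd.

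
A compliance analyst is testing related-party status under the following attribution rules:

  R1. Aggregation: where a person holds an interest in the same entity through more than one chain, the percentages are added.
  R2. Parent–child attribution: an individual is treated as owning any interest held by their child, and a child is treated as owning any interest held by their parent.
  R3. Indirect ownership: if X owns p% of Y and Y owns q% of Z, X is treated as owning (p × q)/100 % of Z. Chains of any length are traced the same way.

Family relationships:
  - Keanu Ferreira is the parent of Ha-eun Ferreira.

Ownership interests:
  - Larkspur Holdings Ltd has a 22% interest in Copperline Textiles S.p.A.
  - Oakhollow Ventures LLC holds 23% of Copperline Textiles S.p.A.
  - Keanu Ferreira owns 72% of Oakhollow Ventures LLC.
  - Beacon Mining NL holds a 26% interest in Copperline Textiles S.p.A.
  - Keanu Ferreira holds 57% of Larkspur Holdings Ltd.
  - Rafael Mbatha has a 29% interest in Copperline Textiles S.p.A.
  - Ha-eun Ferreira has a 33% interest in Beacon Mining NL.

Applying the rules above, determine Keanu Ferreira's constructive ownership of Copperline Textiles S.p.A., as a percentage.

By parent–child attribution (R2), Keanu Ferreira is treated as owning Ha-eun Ferreira's 33% interest in Beacon Mining NL.
Chain via Larkspur Holdings Ltd (R3): 57% × 22% = 12.54% of Copperline Textiles S.p.A.
Chain via Oakhollow Ventures LLC (R3): 72% × 23% = 16.56% of Copperline Textiles S.p.A.
Chain via Beacon Mining NL (R3): 33% × 26% = 8.58% of Copperline Textiles S.p.A.
Aggregating (R1): 12.54% + 16.56% + 8.58% = 37.68%.

37.68%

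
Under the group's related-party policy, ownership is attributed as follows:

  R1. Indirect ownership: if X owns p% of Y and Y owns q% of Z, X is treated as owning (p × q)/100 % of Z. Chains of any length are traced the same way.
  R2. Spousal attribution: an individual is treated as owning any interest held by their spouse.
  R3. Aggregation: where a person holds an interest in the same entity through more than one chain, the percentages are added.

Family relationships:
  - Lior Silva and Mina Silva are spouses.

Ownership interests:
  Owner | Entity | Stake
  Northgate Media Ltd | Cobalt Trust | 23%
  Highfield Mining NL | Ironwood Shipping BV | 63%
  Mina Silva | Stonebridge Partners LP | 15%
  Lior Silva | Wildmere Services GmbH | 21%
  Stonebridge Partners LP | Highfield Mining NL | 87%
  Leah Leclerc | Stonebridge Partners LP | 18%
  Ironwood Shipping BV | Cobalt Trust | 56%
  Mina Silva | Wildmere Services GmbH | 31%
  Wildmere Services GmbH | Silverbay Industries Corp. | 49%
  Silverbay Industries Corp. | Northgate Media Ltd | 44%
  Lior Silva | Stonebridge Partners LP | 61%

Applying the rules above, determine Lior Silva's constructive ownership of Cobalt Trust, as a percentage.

25.905712%

By spousal attribution (R2), Lior Silva is treated as also owning Mina Silva's interest in Stonebridge Partners LP, giving 61% + 15% = 76%.
By spousal attribution (R2), Lior Silva is treated as also owning Mina Silva's interest in Wildmere Services GmbH, giving 21% + 31% = 52%.
Chain via Stonebridge Partners LP → Highfield Mining NL → Ironwood Shipping BV (R1): 76% × 87% × 63% × 56% = 23.327136% of Cobalt Trust.
Chain via Wildmere Services GmbH → Silverbay Industries Corp. → Northgate Media Ltd (R1): 52% × 49% × 44% × 23% = 2.578576% of Cobalt Trust.
Aggregating (R3): 23.327136% + 2.578576% = 25.905712%.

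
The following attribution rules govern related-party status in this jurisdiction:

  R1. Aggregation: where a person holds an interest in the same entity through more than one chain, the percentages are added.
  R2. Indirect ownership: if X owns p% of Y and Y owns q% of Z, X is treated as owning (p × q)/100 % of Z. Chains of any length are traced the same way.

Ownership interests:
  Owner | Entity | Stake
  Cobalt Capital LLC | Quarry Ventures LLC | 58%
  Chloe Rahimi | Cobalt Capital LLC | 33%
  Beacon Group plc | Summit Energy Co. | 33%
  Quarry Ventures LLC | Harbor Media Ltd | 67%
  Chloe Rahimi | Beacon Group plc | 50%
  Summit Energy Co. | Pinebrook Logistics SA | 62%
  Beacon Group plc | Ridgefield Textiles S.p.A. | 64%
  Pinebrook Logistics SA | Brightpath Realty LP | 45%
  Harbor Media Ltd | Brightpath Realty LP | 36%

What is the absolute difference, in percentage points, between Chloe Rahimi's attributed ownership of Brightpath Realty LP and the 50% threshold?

Chain via Beacon Group plc → Summit Energy Co. → Pinebrook Logistics SA (R2): 50% × 33% × 62% × 45% = 4.6035% of Brightpath Realty LP.
Chain via Cobalt Capital LLC → Quarry Ventures LLC → Harbor Media Ltd (R2): 33% × 58% × 67% × 36% = 4.616568% of Brightpath Realty LP.
Aggregating (R1): 4.6035% + 4.616568% = 9.220068%.
9.220068% falls short of the 50% threshold by 40.779932 percentage points.

40.779932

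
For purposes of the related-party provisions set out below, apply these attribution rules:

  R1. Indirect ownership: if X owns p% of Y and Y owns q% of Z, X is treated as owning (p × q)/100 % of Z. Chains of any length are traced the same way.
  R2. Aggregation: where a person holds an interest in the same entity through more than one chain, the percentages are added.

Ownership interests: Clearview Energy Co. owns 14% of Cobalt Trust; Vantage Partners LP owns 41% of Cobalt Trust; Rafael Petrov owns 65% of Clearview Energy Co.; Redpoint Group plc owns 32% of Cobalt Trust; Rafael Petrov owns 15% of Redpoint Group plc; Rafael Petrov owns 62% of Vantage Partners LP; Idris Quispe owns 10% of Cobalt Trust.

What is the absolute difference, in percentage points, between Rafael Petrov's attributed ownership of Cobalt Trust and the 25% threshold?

14.32

Chain via Vantage Partners LP (R1): 62% × 41% = 25.42% of Cobalt Trust.
Chain via Clearview Energy Co. (R1): 65% × 14% = 9.1% of Cobalt Trust.
Chain via Redpoint Group plc (R1): 15% × 32% = 4.8% of Cobalt Trust.
Aggregating (R2): 25.42% + 9.1% + 4.8% = 39.32%.
39.32% exceeds the 25% threshold by 14.32 percentage points.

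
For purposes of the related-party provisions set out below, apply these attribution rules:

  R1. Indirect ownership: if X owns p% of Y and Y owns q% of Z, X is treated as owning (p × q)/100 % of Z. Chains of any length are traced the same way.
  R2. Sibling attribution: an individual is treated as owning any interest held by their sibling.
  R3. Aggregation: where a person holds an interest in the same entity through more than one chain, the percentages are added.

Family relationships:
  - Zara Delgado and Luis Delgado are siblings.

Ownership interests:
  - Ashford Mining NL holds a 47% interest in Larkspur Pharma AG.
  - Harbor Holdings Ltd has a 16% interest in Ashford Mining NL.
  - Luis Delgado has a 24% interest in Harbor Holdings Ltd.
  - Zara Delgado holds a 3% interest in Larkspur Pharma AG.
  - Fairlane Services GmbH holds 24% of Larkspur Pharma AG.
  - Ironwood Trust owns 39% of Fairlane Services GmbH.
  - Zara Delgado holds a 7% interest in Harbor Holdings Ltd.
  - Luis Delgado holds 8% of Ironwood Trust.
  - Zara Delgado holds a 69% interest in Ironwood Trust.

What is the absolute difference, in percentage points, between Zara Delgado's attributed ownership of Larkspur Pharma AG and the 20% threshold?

7.4616

By sibling attribution (R2), Zara Delgado is treated as also owning Luis Delgado's interest in Harbor Holdings Ltd, giving 7% + 24% = 31%.
By sibling attribution (R2), Zara Delgado is treated as also owning Luis Delgado's interest in Ironwood Trust, giving 69% + 8% = 77%.
Chain via Harbor Holdings Ltd → Ashford Mining NL (R1): 31% × 16% × 47% = 2.3312% of Larkspur Pharma AG.
Chain via Ironwood Trust → Fairlane Services GmbH (R1): 77% × 39% × 24% = 7.2072% of Larkspur Pharma AG.
Direct interest in Larkspur Pharma AG: 3%.
Aggregating (R3): 2.3312% + 7.2072% + 3% = 12.5384%.
12.5384% falls short of the 20% threshold by 7.4616 percentage points.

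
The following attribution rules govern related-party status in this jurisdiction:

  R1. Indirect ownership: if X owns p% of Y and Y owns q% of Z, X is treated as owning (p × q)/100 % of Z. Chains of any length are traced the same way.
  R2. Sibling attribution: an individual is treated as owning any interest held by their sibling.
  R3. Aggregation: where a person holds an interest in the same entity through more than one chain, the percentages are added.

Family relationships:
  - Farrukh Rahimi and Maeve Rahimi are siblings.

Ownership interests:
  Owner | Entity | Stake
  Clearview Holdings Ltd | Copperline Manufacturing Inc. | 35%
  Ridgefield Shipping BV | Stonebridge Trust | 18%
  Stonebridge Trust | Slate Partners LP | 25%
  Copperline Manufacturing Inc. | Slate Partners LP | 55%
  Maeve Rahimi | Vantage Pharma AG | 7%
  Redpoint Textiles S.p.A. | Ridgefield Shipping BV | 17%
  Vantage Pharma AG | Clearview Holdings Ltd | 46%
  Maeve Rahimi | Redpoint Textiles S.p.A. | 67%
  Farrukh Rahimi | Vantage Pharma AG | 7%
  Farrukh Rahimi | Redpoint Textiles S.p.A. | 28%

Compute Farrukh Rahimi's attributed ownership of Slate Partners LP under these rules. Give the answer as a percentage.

1.96645%

By sibling attribution (R2), Farrukh Rahimi is treated as also owning Maeve Rahimi's interest in Vantage Pharma AG, giving 7% + 7% = 14%.
By sibling attribution (R2), Farrukh Rahimi is treated as also owning Maeve Rahimi's interest in Redpoint Textiles S.p.A, giving 28% + 67% = 95%.
Chain via Vantage Pharma AG → Clearview Holdings Ltd → Copperline Manufacturing Inc. (R1): 14% × 46% × 35% × 55% = 1.2397% of Slate Partners LP.
Chain via Redpoint Textiles S.p.A. → Ridgefield Shipping BV → Stonebridge Trust (R1): 95% × 17% × 18% × 25% = 0.72675% of Slate Partners LP.
Aggregating (R3): 1.2397% + 0.72675% = 1.96645%.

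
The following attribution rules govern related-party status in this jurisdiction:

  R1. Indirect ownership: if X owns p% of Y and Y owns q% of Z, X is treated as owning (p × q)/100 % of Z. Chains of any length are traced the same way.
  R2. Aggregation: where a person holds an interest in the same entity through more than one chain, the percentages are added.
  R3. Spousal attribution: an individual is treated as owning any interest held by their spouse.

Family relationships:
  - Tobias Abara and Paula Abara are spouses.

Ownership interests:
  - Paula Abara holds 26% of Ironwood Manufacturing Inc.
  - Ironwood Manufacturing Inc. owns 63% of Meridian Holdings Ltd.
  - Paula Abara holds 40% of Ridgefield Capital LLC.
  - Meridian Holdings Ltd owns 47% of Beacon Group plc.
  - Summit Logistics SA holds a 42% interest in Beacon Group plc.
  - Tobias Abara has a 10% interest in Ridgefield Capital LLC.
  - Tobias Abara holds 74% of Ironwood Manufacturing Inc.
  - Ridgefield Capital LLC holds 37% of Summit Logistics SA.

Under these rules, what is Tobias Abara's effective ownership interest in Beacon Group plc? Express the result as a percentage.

37.38%

By spousal attribution (R3), Tobias Abara is treated as also owning Paula Abara's interest in Ironwood Manufacturing Inc, giving 74% + 26% = 100%.
By spousal attribution (R3), Tobias Abara is treated as also owning Paula Abara's interest in Ridgefield Capital LLC, giving 10% + 40% = 50%.
Chain via Ironwood Manufacturing Inc. → Meridian Holdings Ltd (R1): 100% × 63% × 47% = 29.61% of Beacon Group plc.
Chain via Ridgefield Capital LLC → Summit Logistics SA (R1): 50% × 37% × 42% = 7.77% of Beacon Group plc.
Aggregating (R2): 29.61% + 7.77% = 37.38%.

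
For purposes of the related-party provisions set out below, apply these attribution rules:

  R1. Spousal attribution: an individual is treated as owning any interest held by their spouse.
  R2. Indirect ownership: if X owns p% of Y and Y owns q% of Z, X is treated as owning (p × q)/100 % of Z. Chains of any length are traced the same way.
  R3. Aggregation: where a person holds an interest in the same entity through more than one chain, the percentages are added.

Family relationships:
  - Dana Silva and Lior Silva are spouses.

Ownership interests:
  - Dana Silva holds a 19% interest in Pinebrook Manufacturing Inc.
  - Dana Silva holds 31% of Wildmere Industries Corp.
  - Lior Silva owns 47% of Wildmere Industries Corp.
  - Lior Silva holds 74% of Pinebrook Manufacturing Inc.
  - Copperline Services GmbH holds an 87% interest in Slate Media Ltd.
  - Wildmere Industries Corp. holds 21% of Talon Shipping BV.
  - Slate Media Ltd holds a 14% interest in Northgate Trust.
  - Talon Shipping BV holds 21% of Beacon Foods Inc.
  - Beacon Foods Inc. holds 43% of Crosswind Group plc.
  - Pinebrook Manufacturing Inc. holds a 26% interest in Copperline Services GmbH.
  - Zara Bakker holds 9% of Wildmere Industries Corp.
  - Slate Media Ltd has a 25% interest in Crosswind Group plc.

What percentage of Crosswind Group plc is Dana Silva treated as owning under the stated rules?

By spousal attribution (R1), Dana Silva is treated as also owning Lior Silva's interest in Wildmere Industries Corp, giving 31% + 47% = 78%.
By spousal attribution (R1), Dana Silva is treated as also owning Lior Silva's interest in Pinebrook Manufacturing Inc, giving 19% + 74% = 93%.
Chain via Wildmere Industries Corp. → Talon Shipping BV → Beacon Foods Inc. (R2): 78% × 21% × 21% × 43% = 1.479114% of Crosswind Group plc.
Chain via Pinebrook Manufacturing Inc. → Copperline Services GmbH → Slate Media Ltd (R2): 93% × 26% × 87% × 25% = 5.25915% of Crosswind Group plc.
Aggregating (R3): 1.479114% + 5.25915% = 6.738264%.

6.738264%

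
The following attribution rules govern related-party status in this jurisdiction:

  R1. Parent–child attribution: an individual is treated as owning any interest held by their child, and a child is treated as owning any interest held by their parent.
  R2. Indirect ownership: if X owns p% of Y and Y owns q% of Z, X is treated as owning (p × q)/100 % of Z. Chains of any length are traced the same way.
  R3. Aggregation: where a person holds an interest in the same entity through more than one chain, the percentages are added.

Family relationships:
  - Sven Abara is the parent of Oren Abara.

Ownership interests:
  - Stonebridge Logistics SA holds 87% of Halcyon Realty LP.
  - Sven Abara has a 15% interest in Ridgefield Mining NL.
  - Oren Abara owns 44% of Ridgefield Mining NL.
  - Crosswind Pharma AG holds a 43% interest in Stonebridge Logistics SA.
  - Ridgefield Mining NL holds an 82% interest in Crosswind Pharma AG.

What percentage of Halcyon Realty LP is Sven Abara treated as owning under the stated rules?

By parent–child attribution (R1), Sven Abara is treated as also owning Oren Abara's interest in Ridgefield Mining NL, giving 15% + 44% = 59%.
Chain via Ridgefield Mining NL → Crosswind Pharma AG → Stonebridge Logistics SA (R2): 59% × 82% × 43% × 87% = 18.098958% of Halcyon Realty LP.

18.098958%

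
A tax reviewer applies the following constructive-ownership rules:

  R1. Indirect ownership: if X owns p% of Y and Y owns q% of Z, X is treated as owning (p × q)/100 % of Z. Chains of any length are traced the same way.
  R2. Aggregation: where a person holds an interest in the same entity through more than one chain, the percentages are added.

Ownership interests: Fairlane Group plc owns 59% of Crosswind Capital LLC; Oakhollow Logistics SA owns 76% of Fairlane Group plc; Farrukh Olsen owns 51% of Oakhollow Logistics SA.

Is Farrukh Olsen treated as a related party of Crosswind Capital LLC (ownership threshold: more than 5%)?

Yes

Chain via Oakhollow Logistics SA → Fairlane Group plc (R1): 51% × 76% × 59% = 22.8684% of Crosswind Capital LLC.
22.8684% exceeds the 5% threshold, so Farrukh is a related party to Crosswind Capital LLC.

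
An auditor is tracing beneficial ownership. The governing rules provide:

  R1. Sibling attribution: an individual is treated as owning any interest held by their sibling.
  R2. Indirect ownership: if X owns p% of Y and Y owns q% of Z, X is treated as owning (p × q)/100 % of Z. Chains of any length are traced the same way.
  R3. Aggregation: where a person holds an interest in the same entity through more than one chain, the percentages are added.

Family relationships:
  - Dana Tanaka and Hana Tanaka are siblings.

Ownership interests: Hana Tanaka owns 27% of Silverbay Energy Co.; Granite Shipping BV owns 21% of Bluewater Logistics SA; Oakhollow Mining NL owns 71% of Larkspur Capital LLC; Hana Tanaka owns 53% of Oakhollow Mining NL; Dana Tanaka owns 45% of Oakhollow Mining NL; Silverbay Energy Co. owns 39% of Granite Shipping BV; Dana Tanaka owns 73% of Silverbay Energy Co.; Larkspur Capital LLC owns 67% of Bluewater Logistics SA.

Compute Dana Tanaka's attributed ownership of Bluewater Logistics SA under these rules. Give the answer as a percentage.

By sibling attribution (R1), Dana Tanaka is treated as also owning Hana Tanaka's interest in Oakhollow Mining NL, giving 45% + 53% = 98%.
By sibling attribution (R1), Dana Tanaka is treated as also owning Hana Tanaka's interest in Silverbay Energy Co, giving 73% + 27% = 100%.
Chain via Oakhollow Mining NL → Larkspur Capital LLC (R2): 98% × 71% × 67% = 46.6186% of Bluewater Logistics SA.
Chain via Silverbay Energy Co. → Granite Shipping BV (R2): 100% × 39% × 21% = 8.19% of Bluewater Logistics SA.
Aggregating (R3): 46.6186% + 8.19% = 54.8086%.

54.8086%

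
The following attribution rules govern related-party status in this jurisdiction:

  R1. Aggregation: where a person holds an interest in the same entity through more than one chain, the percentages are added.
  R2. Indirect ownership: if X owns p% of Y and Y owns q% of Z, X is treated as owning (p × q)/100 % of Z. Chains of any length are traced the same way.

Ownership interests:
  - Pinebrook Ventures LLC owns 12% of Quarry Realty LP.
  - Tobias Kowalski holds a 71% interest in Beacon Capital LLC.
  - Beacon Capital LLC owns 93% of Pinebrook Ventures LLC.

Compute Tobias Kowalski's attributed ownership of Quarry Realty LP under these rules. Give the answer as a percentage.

7.9236%

Chain via Beacon Capital LLC → Pinebrook Ventures LLC (R2): 71% × 93% × 12% = 7.9236% of Quarry Realty LP.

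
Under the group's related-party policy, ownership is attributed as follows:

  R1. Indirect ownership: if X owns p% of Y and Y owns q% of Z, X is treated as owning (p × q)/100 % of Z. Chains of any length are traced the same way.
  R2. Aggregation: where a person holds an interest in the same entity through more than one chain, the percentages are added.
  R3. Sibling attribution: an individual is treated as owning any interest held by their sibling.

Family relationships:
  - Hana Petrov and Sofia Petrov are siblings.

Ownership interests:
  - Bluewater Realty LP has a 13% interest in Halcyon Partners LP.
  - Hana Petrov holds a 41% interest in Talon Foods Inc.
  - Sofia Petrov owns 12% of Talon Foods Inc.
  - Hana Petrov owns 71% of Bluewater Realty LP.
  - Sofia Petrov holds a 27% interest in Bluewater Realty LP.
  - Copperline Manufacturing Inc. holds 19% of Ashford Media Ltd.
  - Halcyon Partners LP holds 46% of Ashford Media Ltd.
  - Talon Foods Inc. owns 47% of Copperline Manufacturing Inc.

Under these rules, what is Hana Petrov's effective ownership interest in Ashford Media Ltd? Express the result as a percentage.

10.5933%

By sibling attribution (R3), Hana Petrov is treated as also owning Sofia Petrov's interest in Talon Foods Inc, giving 41% + 12% = 53%.
By sibling attribution (R3), Hana Petrov is treated as also owning Sofia Petrov's interest in Bluewater Realty LP, giving 71% + 27% = 98%.
Chain via Talon Foods Inc. → Copperline Manufacturing Inc. (R1): 53% × 47% × 19% = 4.7329% of Ashford Media Ltd.
Chain via Bluewater Realty LP → Halcyon Partners LP (R1): 98% × 13% × 46% = 5.8604% of Ashford Media Ltd.
Aggregating (R2): 4.7329% + 5.8604% = 10.5933%.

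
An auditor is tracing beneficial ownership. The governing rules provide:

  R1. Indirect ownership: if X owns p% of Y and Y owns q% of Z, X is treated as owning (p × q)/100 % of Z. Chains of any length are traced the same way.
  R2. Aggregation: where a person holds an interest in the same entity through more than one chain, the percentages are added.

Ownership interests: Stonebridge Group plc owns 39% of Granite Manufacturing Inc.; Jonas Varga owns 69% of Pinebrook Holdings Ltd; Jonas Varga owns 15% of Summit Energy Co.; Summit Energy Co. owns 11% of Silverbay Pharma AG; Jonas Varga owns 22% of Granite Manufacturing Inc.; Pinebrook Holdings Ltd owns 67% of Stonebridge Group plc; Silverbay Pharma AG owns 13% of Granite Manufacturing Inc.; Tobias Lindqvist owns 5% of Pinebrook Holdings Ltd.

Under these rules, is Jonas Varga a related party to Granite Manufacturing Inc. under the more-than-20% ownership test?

Yes

Chain via Pinebrook Holdings Ltd → Stonebridge Group plc (R1): 69% × 67% × 39% = 18.0297% of Granite Manufacturing Inc.
Chain via Summit Energy Co. → Silverbay Pharma AG (R1): 15% × 11% × 13% = 0.2145% of Granite Manufacturing Inc.
Direct interest in Granite Manufacturing Inc: 22%.
Aggregating (R2): 18.0297% + 0.2145% + 22% = 40.2442%.
40.2442% exceeds the 20% threshold, so Jonas is a related party to Granite Manufacturing Inc.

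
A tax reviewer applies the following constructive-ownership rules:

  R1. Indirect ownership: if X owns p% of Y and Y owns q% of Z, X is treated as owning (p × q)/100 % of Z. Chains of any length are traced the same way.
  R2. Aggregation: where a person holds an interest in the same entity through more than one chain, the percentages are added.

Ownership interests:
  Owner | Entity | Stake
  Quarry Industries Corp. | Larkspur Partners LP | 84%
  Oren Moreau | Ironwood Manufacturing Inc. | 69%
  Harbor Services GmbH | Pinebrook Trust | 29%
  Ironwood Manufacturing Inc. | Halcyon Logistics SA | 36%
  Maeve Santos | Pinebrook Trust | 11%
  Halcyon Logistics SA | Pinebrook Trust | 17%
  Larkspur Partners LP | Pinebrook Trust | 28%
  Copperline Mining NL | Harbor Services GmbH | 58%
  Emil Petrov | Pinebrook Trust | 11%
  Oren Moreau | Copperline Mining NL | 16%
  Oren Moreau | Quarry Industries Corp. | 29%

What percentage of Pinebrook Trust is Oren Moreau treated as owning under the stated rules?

13.7348%

Chain via Quarry Industries Corp. → Larkspur Partners LP (R1): 29% × 84% × 28% = 6.8208% of Pinebrook Trust.
Chain via Ironwood Manufacturing Inc. → Halcyon Logistics SA (R1): 69% × 36% × 17% = 4.2228% of Pinebrook Trust.
Chain via Copperline Mining NL → Harbor Services GmbH (R1): 16% × 58% × 29% = 2.6912% of Pinebrook Trust.
Aggregating (R2): 6.8208% + 4.2228% + 2.6912% = 13.7348%.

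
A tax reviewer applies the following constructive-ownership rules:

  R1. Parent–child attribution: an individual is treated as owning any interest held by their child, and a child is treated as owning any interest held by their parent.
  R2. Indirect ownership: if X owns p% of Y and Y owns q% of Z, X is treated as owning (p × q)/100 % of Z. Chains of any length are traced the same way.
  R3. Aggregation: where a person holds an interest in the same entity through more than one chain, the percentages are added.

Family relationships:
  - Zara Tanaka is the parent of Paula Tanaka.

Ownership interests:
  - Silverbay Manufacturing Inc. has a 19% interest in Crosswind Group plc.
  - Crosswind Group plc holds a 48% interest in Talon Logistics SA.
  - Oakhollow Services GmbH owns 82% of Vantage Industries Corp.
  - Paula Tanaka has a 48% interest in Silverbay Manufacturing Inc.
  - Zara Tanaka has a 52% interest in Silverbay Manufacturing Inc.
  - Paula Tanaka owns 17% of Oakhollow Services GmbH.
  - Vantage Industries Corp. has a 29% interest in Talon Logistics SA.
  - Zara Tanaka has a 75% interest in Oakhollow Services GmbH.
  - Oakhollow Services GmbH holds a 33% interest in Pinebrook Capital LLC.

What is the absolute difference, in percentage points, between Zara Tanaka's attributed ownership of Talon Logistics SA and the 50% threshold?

By parent–child attribution (R1), Zara Tanaka is treated as also owning Paula Tanaka's interest in Oakhollow Services GmbH, giving 75% + 17% = 92%.
By parent–child attribution (R1), Zara Tanaka is treated as also owning Paula Tanaka's interest in Silverbay Manufacturing Inc, giving 52% + 48% = 100%.
Chain via Oakhollow Services GmbH → Vantage Industries Corp. (R2): 92% × 82% × 29% = 21.8776% of Talon Logistics SA.
Chain via Silverbay Manufacturing Inc. → Crosswind Group plc (R2): 100% × 19% × 48% = 9.12% of Talon Logistics SA.
Aggregating (R3): 21.8776% + 9.12% = 30.9976%.
30.9976% falls short of the 50% threshold by 19.0024 percentage points.

19.0024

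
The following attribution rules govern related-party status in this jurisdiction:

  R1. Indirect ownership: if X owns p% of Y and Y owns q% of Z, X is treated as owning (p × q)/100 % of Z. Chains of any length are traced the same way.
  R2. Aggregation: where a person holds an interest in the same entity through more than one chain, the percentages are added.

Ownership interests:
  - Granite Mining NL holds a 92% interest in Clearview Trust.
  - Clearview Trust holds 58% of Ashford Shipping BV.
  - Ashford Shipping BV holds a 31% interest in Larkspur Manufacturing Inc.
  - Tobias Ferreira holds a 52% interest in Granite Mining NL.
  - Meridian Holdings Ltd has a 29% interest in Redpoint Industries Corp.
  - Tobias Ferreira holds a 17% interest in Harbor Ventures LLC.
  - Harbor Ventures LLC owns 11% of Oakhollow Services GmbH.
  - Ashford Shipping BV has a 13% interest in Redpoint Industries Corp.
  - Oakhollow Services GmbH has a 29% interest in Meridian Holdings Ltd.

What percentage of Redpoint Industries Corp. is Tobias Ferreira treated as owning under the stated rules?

Chain via Harbor Ventures LLC → Oakhollow Services GmbH → Meridian Holdings Ltd (R1): 17% × 11% × 29% × 29% = 0.157267% of Redpoint Industries Corp.
Chain via Granite Mining NL → Clearview Trust → Ashford Shipping BV (R1): 52% × 92% × 58% × 13% = 3.607136% of Redpoint Industries Corp.
Aggregating (R2): 0.157267% + 3.607136% = 3.764403%.

3.764403%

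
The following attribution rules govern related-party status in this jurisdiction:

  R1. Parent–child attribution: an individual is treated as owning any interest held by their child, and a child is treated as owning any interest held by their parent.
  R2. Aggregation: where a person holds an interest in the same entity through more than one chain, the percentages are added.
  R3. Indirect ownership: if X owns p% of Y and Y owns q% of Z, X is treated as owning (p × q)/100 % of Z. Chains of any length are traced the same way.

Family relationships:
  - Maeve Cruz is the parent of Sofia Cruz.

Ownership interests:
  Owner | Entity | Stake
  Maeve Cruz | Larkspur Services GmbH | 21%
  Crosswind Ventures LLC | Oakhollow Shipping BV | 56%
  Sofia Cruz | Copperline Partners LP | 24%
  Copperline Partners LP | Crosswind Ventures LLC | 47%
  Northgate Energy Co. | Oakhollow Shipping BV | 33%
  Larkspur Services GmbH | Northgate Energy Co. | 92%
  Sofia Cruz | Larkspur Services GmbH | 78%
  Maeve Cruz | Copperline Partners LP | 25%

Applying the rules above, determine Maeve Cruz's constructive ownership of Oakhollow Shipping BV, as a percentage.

42.9532%

By parent–child attribution (R1), Maeve Cruz is treated as also owning Sofia Cruz's interest in Copperline Partners LP, giving 25% + 24% = 49%.
By parent–child attribution (R1), Maeve Cruz is treated as also owning Sofia Cruz's interest in Larkspur Services GmbH, giving 21% + 78% = 99%.
Chain via Copperline Partners LP → Crosswind Ventures LLC (R3): 49% × 47% × 56% = 12.8968% of Oakhollow Shipping BV.
Chain via Larkspur Services GmbH → Northgate Energy Co. (R3): 99% × 92% × 33% = 30.0564% of Oakhollow Shipping BV.
Aggregating (R2): 12.8968% + 30.0564% = 42.9532%.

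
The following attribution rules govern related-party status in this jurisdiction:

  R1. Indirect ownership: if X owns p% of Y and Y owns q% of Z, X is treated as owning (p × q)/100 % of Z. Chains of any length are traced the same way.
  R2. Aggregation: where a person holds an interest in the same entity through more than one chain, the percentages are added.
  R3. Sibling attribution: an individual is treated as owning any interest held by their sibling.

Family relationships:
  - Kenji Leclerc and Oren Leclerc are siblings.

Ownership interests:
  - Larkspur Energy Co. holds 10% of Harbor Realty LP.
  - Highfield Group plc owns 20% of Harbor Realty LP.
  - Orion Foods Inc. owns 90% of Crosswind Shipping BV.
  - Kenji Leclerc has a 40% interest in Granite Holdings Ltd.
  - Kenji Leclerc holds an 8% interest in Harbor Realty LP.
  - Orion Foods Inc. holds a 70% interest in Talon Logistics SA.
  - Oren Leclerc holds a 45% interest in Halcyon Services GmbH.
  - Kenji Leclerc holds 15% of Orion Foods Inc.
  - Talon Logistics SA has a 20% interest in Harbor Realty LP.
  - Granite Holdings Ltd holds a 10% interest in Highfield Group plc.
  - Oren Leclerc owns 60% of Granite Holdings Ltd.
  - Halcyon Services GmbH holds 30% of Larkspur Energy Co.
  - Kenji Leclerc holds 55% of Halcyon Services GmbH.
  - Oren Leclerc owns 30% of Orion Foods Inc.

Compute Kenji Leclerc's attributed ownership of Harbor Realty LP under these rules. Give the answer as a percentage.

19.3%

By sibling attribution (R3), Kenji Leclerc is treated as also owning Oren Leclerc's interest in Orion Foods Inc, giving 15% + 30% = 45%.
By sibling attribution (R3), Kenji Leclerc is treated as also owning Oren Leclerc's interest in Halcyon Services GmbH, giving 55% + 45% = 100%.
By sibling attribution (R3), Kenji Leclerc is treated as also owning Oren Leclerc's interest in Granite Holdings Ltd, giving 40% + 60% = 100%.
Chain via Orion Foods Inc. → Talon Logistics SA (R1): 45% × 70% × 20% = 6.3% of Harbor Realty LP.
Chain via Halcyon Services GmbH → Larkspur Energy Co. (R1): 100% × 30% × 10% = 3% of Harbor Realty LP.
Chain via Granite Holdings Ltd → Highfield Group plc (R1): 100% × 10% × 20% = 2% of Harbor Realty LP.
Direct interest in Harbor Realty LP: 8%.
Aggregating (R2): 6.3% + 3% + 2% + 8% = 19.3%.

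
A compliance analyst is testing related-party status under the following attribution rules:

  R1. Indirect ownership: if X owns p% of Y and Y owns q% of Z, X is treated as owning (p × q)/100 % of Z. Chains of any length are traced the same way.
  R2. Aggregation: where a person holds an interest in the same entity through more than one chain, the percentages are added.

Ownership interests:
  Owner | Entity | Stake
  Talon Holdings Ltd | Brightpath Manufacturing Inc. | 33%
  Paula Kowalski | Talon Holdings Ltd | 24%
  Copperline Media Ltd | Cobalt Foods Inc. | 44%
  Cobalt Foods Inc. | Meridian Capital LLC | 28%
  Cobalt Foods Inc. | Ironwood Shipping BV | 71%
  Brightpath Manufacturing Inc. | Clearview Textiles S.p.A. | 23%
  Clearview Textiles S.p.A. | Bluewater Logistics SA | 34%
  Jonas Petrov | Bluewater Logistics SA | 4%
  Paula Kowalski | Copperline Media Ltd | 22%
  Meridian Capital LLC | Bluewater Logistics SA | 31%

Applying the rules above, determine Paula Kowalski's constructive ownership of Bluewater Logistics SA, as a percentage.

Chain via Talon Holdings Ltd → Brightpath Manufacturing Inc. → Clearview Textiles S.p.A. (R1): 24% × 33% × 23% × 34% = 0.619344% of Bluewater Logistics SA.
Chain via Copperline Media Ltd → Cobalt Foods Inc. → Meridian Capital LLC (R1): 22% × 44% × 28% × 31% = 0.840224% of Bluewater Logistics SA.
Aggregating (R2): 0.619344% + 0.840224% = 1.459568%.

1.459568%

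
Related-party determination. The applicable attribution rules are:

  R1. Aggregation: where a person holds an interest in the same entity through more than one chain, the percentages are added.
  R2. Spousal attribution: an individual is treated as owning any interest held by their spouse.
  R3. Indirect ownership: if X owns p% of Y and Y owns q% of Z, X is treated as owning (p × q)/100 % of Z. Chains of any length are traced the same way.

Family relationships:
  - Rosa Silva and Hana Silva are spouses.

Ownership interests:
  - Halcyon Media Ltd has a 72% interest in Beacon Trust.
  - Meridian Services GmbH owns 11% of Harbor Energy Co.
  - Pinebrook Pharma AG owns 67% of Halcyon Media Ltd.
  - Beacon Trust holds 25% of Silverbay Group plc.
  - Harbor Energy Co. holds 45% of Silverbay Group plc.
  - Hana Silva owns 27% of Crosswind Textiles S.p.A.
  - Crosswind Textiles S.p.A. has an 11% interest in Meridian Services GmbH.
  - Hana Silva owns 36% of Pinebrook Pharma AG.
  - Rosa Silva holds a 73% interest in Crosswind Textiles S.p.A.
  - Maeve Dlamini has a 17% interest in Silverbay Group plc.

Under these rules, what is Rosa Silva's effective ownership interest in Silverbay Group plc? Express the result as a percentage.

By spousal attribution (R2), Rosa Silva is treated as also owning Hana Silva's interest in Crosswind Textiles S.p.A, giving 73% + 27% = 100%.
By spousal attribution (R2), Rosa Silva is treated as owning Hana Silva's 36% interest in Pinebrook Pharma AG.
Chain via Crosswind Textiles S.p.A. → Meridian Services GmbH → Harbor Energy Co. (R3): 100% × 11% × 11% × 45% = 0.5445% of Silverbay Group plc.
Chain via Pinebrook Pharma AG → Halcyon Media Ltd → Beacon Trust (R3): 36% × 67% × 72% × 25% = 4.3416% of Silverbay Group plc.
Aggregating (R1): 0.5445% + 4.3416% = 4.8861%.

4.8861%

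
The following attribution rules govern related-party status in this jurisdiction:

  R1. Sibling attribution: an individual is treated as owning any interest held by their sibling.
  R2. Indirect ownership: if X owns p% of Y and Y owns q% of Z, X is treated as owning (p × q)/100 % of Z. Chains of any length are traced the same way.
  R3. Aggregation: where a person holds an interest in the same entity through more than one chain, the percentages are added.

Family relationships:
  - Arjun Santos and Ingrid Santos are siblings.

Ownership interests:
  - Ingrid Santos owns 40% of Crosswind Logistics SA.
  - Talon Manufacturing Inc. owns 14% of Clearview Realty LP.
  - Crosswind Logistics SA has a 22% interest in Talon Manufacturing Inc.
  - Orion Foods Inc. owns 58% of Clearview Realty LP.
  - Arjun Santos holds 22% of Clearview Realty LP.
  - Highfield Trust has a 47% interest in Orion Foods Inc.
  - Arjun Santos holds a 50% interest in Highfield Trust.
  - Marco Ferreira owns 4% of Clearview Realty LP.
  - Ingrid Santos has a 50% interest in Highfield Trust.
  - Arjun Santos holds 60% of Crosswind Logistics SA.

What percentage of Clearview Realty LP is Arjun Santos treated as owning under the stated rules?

By sibling attribution (R1), Arjun Santos is treated as also owning Ingrid Santos's interest in Highfield Trust, giving 50% + 50% = 100%.
By sibling attribution (R1), Arjun Santos is treated as also owning Ingrid Santos's interest in Crosswind Logistics SA, giving 60% + 40% = 100%.
Chain via Highfield Trust → Orion Foods Inc. (R2): 100% × 47% × 58% = 27.26% of Clearview Realty LP.
Chain via Crosswind Logistics SA → Talon Manufacturing Inc. (R2): 100% × 22% × 14% = 3.08% of Clearview Realty LP.
Direct interest in Clearview Realty LP: 22%.
Aggregating (R3): 27.26% + 3.08% + 22% = 52.34%.

52.34%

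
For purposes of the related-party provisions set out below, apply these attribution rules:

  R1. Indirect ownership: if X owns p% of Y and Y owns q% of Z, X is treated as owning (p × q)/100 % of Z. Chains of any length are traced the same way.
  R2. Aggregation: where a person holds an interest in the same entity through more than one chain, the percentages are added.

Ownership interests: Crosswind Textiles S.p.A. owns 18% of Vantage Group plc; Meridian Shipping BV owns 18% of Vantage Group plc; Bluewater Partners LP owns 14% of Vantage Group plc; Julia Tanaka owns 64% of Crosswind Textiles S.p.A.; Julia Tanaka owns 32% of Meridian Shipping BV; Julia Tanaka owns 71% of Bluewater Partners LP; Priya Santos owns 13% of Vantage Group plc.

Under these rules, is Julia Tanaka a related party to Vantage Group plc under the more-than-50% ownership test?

Chain via Bluewater Partners LP (R1): 71% × 14% = 9.94% of Vantage Group plc.
Chain via Meridian Shipping BV (R1): 32% × 18% = 5.76% of Vantage Group plc.
Chain via Crosswind Textiles S.p.A. (R1): 64% × 18% = 11.52% of Vantage Group plc.
Aggregating (R2): 9.94% + 5.76% + 11.52% = 27.22%.
27.22% does not exceed the 50% threshold, so Julia is not a related party to Vantage Group plc.

No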